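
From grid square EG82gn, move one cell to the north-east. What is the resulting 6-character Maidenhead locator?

EG82ho

Longitude subsquare g = 6; +1 → 7 = h.
Latitude subsquare n = 13; +1 → 14 = o.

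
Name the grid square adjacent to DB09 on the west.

Longitude square 0; −1 → -1, wraps to 9, carry into field.
Longitude field D = 3; −1 → 2 = C.
The latitude characters are unchanged.

CB99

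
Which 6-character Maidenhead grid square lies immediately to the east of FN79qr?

Longitude subsquare q = 16; +1 → 17 = r.
The latitude characters are unchanged.

FN79rr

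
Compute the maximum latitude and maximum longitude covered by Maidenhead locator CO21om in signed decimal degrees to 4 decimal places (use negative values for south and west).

51.5417, -134.7500

Field C=2, O=14: +2·20° lon, +14·10° lat → SW at lon -140°, lat 50°.
Square 2, 1: +2·2° lon, +1·1° lat → SW at lon -136°, lat 51°.
Subsquare o=14, m=12: +14·0.0833333° lon, +12·0.0416667° lat → SW at lon -134.833°, lat 51.5°.
Cell spans 0.0833333° lon × 0.0416667° lat. NE corner is SW corner plus one full cell.
latitude 51.5417, longitude -134.7500.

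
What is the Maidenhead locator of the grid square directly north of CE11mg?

CE11mh

Latitude subsquare g = 6; +1 → 7 = h.
The longitude characters are unchanged.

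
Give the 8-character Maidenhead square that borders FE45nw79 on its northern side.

FE45nx70

Latitude extended square 9; +1 → 10, wraps to 0, carry into subsquare.
Latitude subsquare w = 22; +1 → 23 = x.
The longitude characters are unchanged.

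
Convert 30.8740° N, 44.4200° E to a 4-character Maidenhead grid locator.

Offset from 180°W / 90°S: lon 224.42°, lat 120.87°.
Field: 224.42/20 → 11 → L, 120.87/10 → 12 → M; chars LM.
Square: 4.42/2 → 2, 0.87/1 → 0; chars 20.

LM20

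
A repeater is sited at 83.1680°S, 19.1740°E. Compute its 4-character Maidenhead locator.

JA96

Add 180° to longitude and 90° to latitude: 199.17, 6.83.
Field: 199.17/20 → 9 → J, 6.83/10 → 0 → A; chars JA.
Square: 19.17/2 → 9, 6.83/1 → 6; chars 96.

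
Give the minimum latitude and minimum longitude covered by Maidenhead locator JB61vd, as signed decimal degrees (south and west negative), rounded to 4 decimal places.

-78.8750, 13.7500

Field J=9, B=1: +9·20° lon, +1·10° lat → SW at lon 0°, lat -80°.
Square 6, 1: +6·2° lon, +1·1° lat → SW at lon 12°, lat -79°.
Subsquare v=21, d=3: +21·0.0833333° lon, +3·0.0416667° lat → SW at lon 13.75°, lat -78.875°.
latitude -78.8750, longitude 13.7500.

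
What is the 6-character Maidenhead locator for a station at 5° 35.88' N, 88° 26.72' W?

Add 180° to longitude and 90° to latitude: 91.5547, 95.5980.
Field (20°×10°, letters A–R): lon ⌊91.5547/20⌋ = 4 → E; lat ⌊95.5980/10⌋ = 9 → J.
Square (2°×1°, digits 0–9): lon ⌊11.5547/2⌋ = 5; lat ⌊5.5980/1⌋ = 5.
Subsquare (5′×2.5′, letters a–x): lon ⌊1.5547/0.0833333⌋ = 18 → s; lat ⌊0.5980/0.0416667⌋ = 14 → o.

EJ55so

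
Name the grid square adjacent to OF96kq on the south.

OF96kp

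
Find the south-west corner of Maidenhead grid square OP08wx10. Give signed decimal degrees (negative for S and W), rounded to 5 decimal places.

68.95833, 101.84167

Field O=14, P=15: +14·20° lon, +15·10° lat → SW at lon 100°, lat 60°.
Square 0, 8: +0·2° lon, +8·1° lat → SW at lon 100°, lat 68°.
Subsquare w=22, x=23: +22·0.0833333° lon, +23·0.0416667° lat → SW at lon 101.833°, lat 68.9583°.
Extended square 1, 0: +1·0.00833333° lon, +0·0.00416667° lat → SW at lon 101.842°, lat 68.9583°.
latitude 68.95833, longitude 101.84167.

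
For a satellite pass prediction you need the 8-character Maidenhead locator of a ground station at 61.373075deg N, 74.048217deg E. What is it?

Add 180° to longitude and 90° to latitude: 254.04822, 151.37308.
Field: 254.04822/20 → 12 → M, 151.37308/10 → 15 → P; chars MP.
Square: 14.04822/2 → 7, 1.37308/1 → 1; chars 71.
Subsquare: 0.04822/0.0833333 → 0 → a, 0.37308/0.0416667 → 8 → i; chars ai.
Extended square: 0.04822/0.00833333 → 5, 0.03974/0.00416667 → 9; chars 59.

MP71ai59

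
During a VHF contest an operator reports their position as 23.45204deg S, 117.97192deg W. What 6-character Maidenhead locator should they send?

DG16an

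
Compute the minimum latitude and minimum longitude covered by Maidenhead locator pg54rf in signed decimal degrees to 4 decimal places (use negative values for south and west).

-25.7917, 131.4167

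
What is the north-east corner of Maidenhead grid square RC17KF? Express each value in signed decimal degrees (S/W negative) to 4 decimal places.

-62.7500, 162.9167

Field R=17, C=2: +17·20° lon, +2·10° lat → SW at lon 160°, lat -70°.
Square 1, 7: +1·2° lon, +7·1° lat → SW at lon 162°, lat -63°.
Subsquare k=10, f=5: +10·0.0833333° lon, +5·0.0416667° lat → SW at lon 162.833°, lat -62.7917°.
Cell spans 0.0833333° lon × 0.0416667° lat. NE corner is SW corner plus one full cell.
latitude -62.7500, longitude 162.9167.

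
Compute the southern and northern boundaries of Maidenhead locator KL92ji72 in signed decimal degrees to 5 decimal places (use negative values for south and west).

Field K=10, L=11: +10·20° lon, +11·10° lat → SW at lon 20°, lat 20°.
Square 9, 2: +9·2° lon, +2·1° lat → SW at lon 38°, lat 22°.
Subsquare j=9, i=8: +9·0.0833333° lon, +8·0.0416667° lat → SW at lon 38.75°, lat 22.3333°.
Extended square 7, 2: +7·0.00833333° lon, +2·0.00416667° lat → SW at lon 38.8083°, lat 22.3417°.
Cell spans 0.00833333° lon × 0.00416667° lat.
south 22.34167, north 22.34583.

22.34167, 22.34583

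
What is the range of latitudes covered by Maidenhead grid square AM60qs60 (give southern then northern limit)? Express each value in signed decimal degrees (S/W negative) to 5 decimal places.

30.75000, 30.75417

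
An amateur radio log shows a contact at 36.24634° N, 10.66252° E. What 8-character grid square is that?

Add 180° to longitude and 90° to latitude: 190.66252, 126.24634.
Field (20°×10°, letters A–R): 190.66252/20 → 9 → J, 126.24634/10 → 12 → M; chars JM.
Square (2°×1°, digits 0–9): 10.66252/2 → 5, 6.24634/1 → 6; chars 56.
Subsquare (5′×2.5′, letters a–x): 0.66252/0.0833333 → 7 → h, 0.24634/0.0416667 → 5 → f; chars hf.
Extended square (30″×15″, digits 0–9): 0.07919/0.00833333 → 9, 0.03801/0.00416667 → 9; chars 99.

JM56hf99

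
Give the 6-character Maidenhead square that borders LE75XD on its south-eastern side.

LE85ac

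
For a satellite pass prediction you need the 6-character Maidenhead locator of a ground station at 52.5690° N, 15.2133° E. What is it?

Shift to the Maidenhead origin (180°W, 90°S): lon 195.2133, lat 142.5690.
Field: 195.2133/20 → 9 → J, 142.5690/10 → 14 → O; chars JO.
Square: 15.2133/2 → 7, 2.5690/1 → 2; chars 72.
Subsquare: 1.2133/0.0833333 → 14 → o, 0.5690/0.0416667 → 13 → n; chars on.

JO72on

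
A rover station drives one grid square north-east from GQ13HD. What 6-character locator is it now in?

Longitude subsquare h = 7; +1 → 8 = i.
Latitude subsquare d = 3; +1 → 4 = e.

GQ13ie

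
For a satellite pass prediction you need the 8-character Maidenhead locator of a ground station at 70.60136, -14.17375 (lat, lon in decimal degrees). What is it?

Offset from 180°W / 90°S: lon 165.82625°, lat 160.60136°.
Field (20°×10°, letters A–R): lon ⌊165.82625/20⌋ = 8 → I; lat ⌊160.60136/10⌋ = 16 → Q.
Square (2°×1°, digits 0–9): lon ⌊5.82625/2⌋ = 2; lat ⌊0.60136/1⌋ = 0.
Subsquare (5′×2.5′, letters a–x): lon ⌊1.82625/0.0833333⌋ = 21 → v; lat ⌊0.60136/0.0416667⌋ = 14 → o.
Extended square (30″×15″, digits 0–9): lon ⌊0.07625/0.00833333⌋ = 9; lat ⌊0.01803/0.00416667⌋ = 4.

IQ20vo94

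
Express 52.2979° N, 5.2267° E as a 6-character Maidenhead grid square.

Add 180° to longitude and 90° to latitude: 185.2267, 142.2979.
Field: lon ⌊185.2267/20⌋ = 9 → J; lat ⌊142.2979/10⌋ = 14 → O.
Square: lon ⌊5.2267/2⌋ = 2; lat ⌊2.2979/1⌋ = 2.
Subsquare: lon ⌊1.2267/0.0833333⌋ = 14 → o; lat ⌊0.2979/0.0416667⌋ = 7 → h.

JO22oh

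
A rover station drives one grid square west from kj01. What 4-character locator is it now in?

Longitude square 0; −1 → -1, wraps to 9, carry into field.
Longitude field K = 10; −1 → 9 = J.
The latitude characters are unchanged.

JJ91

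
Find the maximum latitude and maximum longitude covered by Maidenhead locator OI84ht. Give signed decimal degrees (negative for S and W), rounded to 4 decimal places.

Field O=14, I=8: +14·20° lon, +8·10° lat → SW at lon 100°, lat -10°.
Square 8, 4: +8·2° lon, +4·1° lat → SW at lon 116°, lat -6°.
Subsquare h=7, t=19: +7·0.0833333° lon, +19·0.0416667° lat → SW at lon 116.583°, lat -5.20833°.
Cell spans 0.0833333° lon × 0.0416667° lat. NE corner is SW corner plus one full cell.
latitude -5.1667, longitude 116.6667.

-5.1667, 116.6667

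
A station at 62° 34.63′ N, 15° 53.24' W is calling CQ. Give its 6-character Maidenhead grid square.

IP22bn

Offset from 180°W / 90°S: lon 164.1127°, lat 152.5772°.
Field: 164.1127/20 → 8 → I, 152.5772/10 → 15 → P; chars IP.
Square: 4.1127/2 → 2, 2.5772/1 → 2; chars 22.
Subsquare: 0.1127/0.0833333 → 1 → b, 0.5772/0.0416667 → 13 → n; chars bn.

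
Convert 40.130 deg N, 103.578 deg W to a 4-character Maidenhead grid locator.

DN80

Shift to the Maidenhead origin (180°W, 90°S): lon 76.42, lat 130.13.
Field: 76.42/20 → 3 → D, 130.13/10 → 13 → N; chars DN.
Square: 16.42/2 → 8, 0.13/1 → 0; chars 80.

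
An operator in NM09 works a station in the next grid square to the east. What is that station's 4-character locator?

Longitude square 0; +1 → 1.
The latitude characters are unchanged.

NM19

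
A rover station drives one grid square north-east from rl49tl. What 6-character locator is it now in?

RL49um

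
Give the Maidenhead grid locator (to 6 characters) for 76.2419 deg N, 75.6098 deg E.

MQ76tf

Shift to the Maidenhead origin (180°W, 90°S): lon 255.6098, lat 166.2419.
Field: 255.6098/20 → 12 → M, 166.2419/10 → 16 → Q; chars MQ.
Square: 15.6098/2 → 7, 6.2419/1 → 6; chars 76.
Subsquare: 1.6098/0.0833333 → 19 → t, 0.2419/0.0416667 → 5 → f; chars tf.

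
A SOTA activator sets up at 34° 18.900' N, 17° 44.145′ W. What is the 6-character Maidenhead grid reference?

IM14dh

Shift to the Maidenhead origin (180°W, 90°S): lon 162.2643, lat 124.3150.
Field: 162.2643/20 → 8 → I, 124.3150/10 → 12 → M; chars IM.
Square: 2.2643/2 → 1, 4.3150/1 → 4; chars 14.
Subsquare: 0.2643/0.0833333 → 3 → d, 0.3150/0.0416667 → 7 → h; chars dh.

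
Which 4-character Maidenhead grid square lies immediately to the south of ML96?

Latitude square 6; −1 → 5.
The longitude characters are unchanged.

ML95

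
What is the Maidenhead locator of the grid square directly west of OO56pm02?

OO56om92

Longitude extended square 0; −1 → -1, wraps to 9, carry into subsquare.
Longitude subsquare p = 15; −1 → 14 = o.
The latitude characters are unchanged.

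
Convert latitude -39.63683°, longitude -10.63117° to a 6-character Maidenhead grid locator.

Shift to the Maidenhead origin (180°W, 90°S): lon 169.3688, lat 50.3632.
Field (20°×10°, letters A–R): 169.3688/20 → 8 → I, 50.3632/10 → 5 → F; chars IF.
Square (2°×1°, digits 0–9): 9.3688/2 → 4, 0.3632/1 → 0; chars 40.
Subsquare (5′×2.5′, letters a–x): 1.3688/0.0833333 → 16 → q, 0.3632/0.0416667 → 8 → i; chars qi.

IF40qi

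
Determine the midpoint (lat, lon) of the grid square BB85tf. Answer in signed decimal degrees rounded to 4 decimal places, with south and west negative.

-74.7708, -142.3750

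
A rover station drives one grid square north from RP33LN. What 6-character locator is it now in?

RP33lo

Latitude subsquare n = 13; +1 → 14 = o.
The longitude characters are unchanged.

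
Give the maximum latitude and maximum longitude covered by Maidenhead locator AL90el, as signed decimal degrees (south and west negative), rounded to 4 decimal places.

Field A=0, L=11: +0·20° lon, +11·10° lat → SW at lon -180°, lat 20°.
Square 9, 0: +9·2° lon, +0·1° lat → SW at lon -162°, lat 20°.
Subsquare e=4, l=11: +4·0.0833333° lon, +11·0.0416667° lat → SW at lon -161.667°, lat 20.4583°.
Cell spans 0.0833333° lon × 0.0416667° lat. NE corner is SW corner plus one full cell.
latitude 20.5000, longitude -161.5833.

20.5000, -161.5833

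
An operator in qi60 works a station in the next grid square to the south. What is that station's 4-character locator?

Latitude square 0; −1 → -1, wraps to 9, carry into field.
Latitude field I = 8; −1 → 7 = H.
The longitude characters are unchanged.

QH69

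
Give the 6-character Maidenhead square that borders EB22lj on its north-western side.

Longitude subsquare l = 11; −1 → 10 = k.
Latitude subsquare j = 9; +1 → 10 = k.

EB22kk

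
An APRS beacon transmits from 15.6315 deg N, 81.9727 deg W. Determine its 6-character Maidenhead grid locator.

EK95ap

Offset from 180°W / 90°S: lon 98.0273°, lat 105.6315°.
Field: 98.0273/20 → 4 → E, 105.6315/10 → 10 → K; chars EK.
Square: 18.0273/2 → 9, 5.6315/1 → 5; chars 95.
Subsquare: 0.0273/0.0833333 → 0 → a, 0.6315/0.0416667 → 15 → p; chars ap.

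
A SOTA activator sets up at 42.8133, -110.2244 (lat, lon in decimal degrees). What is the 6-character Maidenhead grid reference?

DN42vt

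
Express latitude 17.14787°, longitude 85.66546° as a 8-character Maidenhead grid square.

NK27td95

Add 180° to longitude and 90° to latitude: 265.66546, 107.14787.
Field: lon ⌊265.66546/20⌋ = 13 → N; lat ⌊107.14787/10⌋ = 10 → K.
Square: lon ⌊5.66546/2⌋ = 2; lat ⌊7.14787/1⌋ = 7.
Subsquare: lon ⌊1.66546/0.0833333⌋ = 19 → t; lat ⌊0.14787/0.0416667⌋ = 3 → d.
Extended square: lon ⌊0.08213/0.00833333⌋ = 9; lat ⌊0.02287/0.00416667⌋ = 5.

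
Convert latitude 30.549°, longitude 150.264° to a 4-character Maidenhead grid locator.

QM50

Shift to the Maidenhead origin (180°W, 90°S): lon 330.26, lat 120.55.
Field: lon ⌊330.26/20⌋ = 16 → Q; lat ⌊120.55/10⌋ = 12 → M.
Square: lon ⌊10.26/2⌋ = 5; lat ⌊0.55/1⌋ = 0.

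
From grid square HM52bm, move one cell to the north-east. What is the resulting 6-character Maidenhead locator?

Longitude subsquare b = 1; +1 → 2 = c.
Latitude subsquare m = 12; +1 → 13 = n.

HM52cn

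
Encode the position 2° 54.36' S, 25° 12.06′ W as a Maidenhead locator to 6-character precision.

HI77jc

Offset from 180°W / 90°S: lon 154.7990°, lat 87.0940°.
Field: 154.7990/20 → 7 → H, 87.0940/10 → 8 → I; chars HI.
Square: 14.7990/2 → 7, 7.0940/1 → 7; chars 77.
Subsquare: 0.7990/0.0833333 → 9 → j, 0.0940/0.0416667 → 2 → c; chars jc.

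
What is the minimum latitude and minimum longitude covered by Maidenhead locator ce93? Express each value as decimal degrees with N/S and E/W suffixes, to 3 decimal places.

Field C=2, E=4: +2·20° lon, +4·10° lat → SW at lon -140°, lat -50°.
Square 9, 3: +9·2° lon, +3·1° lat → SW at lon -122°, lat -47°.
latitude 47.000° S, longitude 122.000° W.

47.000° S, 122.000° W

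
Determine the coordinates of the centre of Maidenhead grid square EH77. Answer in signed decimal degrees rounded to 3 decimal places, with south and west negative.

-12.500, -85.000

Field E=4, H=7: +4·20° lon, +7·10° lat → SW at lon -100°, lat -20°.
Square 7, 7: +7·2° lon, +7·1° lat → SW at lon -86°, lat -13°.
Cell spans 2° lon × 1° lat. Centre is SW corner plus half of each.
latitude -12.500, longitude -85.000.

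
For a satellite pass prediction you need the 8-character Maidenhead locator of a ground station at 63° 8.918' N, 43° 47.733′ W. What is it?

GP83cd45

Shift to the Maidenhead origin (180°W, 90°S): lon 136.20445, lat 153.14863.
Field: 136.20445/20 → 6 → G, 153.14863/10 → 15 → P; chars GP.
Square: 16.20445/2 → 8, 3.14863/1 → 3; chars 83.
Subsquare: 0.20445/0.0833333 → 2 → c, 0.14863/0.0416667 → 3 → d; chars cd.
Extended square: 0.03778/0.00833333 → 4, 0.02363/0.00416667 → 5; chars 45.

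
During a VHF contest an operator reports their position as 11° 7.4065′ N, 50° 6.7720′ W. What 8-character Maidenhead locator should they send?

Add 180° to longitude and 90° to latitude: 129.88713, 101.12344.
Field (20°×10°, letters A–R): 129.88713/20 → 6 → G, 101.12344/10 → 10 → K; chars GK.
Square (2°×1°, digits 0–9): 9.88713/2 → 4, 1.12344/1 → 1; chars 41.
Subsquare (5′×2.5′, letters a–x): 1.88713/0.0833333 → 22 → w, 0.12344/0.0416667 → 2 → c; chars wc.
Extended square (30″×15″, digits 0–9): 0.05380/0.00833333 → 6, 0.04011/0.00416667 → 9; chars 69.

GK41wc69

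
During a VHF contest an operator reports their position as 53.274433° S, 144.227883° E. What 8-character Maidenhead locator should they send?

QD26cr74

Add 180° to longitude and 90° to latitude: 324.22788, 36.72557.
Field (20°×10°, letters A–R): lon ⌊324.22788/20⌋ = 16 → Q; lat ⌊36.72557/10⌋ = 3 → D.
Square (2°×1°, digits 0–9): lon ⌊4.22788/2⌋ = 2; lat ⌊6.72557/1⌋ = 6.
Subsquare (5′×2.5′, letters a–x): lon ⌊0.22788/0.0833333⌋ = 2 → c; lat ⌊0.72557/0.0416667⌋ = 17 → r.
Extended square (30″×15″, digits 0–9): lon ⌊0.06122/0.00833333⌋ = 7; lat ⌊0.01723/0.00416667⌋ = 4.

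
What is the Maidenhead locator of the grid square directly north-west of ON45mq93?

Longitude extended square 9; −1 → 8.
Latitude extended square 3; +1 → 4.

ON45mq84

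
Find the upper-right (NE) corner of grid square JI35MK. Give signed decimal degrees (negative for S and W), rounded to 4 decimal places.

-4.5417, 7.0833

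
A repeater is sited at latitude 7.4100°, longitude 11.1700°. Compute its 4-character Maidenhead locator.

JJ57

Offset from 180°W / 90°S: lon 191.17°, lat 97.41°.
Field: 191.17/20 → 9 → J, 97.41/10 → 9 → J; chars JJ.
Square: 11.17/2 → 5, 7.41/1 → 7; chars 57.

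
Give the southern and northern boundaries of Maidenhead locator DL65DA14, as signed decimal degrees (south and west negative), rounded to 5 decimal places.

25.01667, 25.02083

Field D=3, L=11: +3·20° lon, +11·10° lat → SW at lon -120°, lat 20°.
Square 6, 5: +6·2° lon, +5·1° lat → SW at lon -108°, lat 25°.
Subsquare d=3, a=0: +3·0.0833333° lon, +0·0.0416667° lat → SW at lon -107.75°, lat 25°.
Extended square 1, 4: +1·0.00833333° lon, +4·0.00416667° lat → SW at lon -107.742°, lat 25.0167°.
Cell spans 0.00833333° lon × 0.00416667° lat.
south 25.01667, north 25.02083.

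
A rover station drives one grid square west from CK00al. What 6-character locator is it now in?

Longitude subsquare a = 0; −1 → -1, wraps to 23 = x, carry into square.
Longitude square 0; −1 → -1, wraps to 9, carry into field.
Longitude field C = 2; −1 → 1 = B.
The latitude characters are unchanged.

BK90xl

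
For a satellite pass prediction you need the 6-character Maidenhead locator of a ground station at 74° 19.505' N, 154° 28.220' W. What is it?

BQ24sh

Shift to the Maidenhead origin (180°W, 90°S): lon 25.5297, lat 164.3251.
Field (20°×10°, letters A–R): 25.5297/20 → 1 → B, 164.3251/10 → 16 → Q; chars BQ.
Square (2°×1°, digits 0–9): 5.5297/2 → 2, 4.3251/1 → 4; chars 24.
Subsquare (5′×2.5′, letters a–x): 1.5297/0.0833333 → 18 → s, 0.3251/0.0416667 → 7 → h; chars sh.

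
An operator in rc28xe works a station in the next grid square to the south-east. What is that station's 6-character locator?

RC38ad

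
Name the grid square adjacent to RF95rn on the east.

RF95sn

Longitude subsquare r = 17; +1 → 18 = s.
The latitude characters are unchanged.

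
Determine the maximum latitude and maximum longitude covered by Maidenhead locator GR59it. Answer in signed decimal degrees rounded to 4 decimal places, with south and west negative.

89.8333, -49.2500

Field G=6, R=17: +6·20° lon, +17·10° lat → SW at lon -60°, lat 80°.
Square 5, 9: +5·2° lon, +9·1° lat → SW at lon -50°, lat 89°.
Subsquare i=8, t=19: +8·0.0833333° lon, +19·0.0416667° lat → SW at lon -49.3333°, lat 89.7917°.
Cell spans 0.0833333° lon × 0.0416667° lat. NE corner is SW corner plus one full cell.
latitude 89.8333, longitude -49.2500.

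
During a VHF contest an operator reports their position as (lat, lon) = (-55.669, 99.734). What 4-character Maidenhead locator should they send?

ND94

Add 180° to longitude and 90° to latitude: 279.73, 34.33.
Field: lon ⌊279.73/20⌋ = 13 → N; lat ⌊34.33/10⌋ = 3 → D.
Square: lon ⌊19.73/2⌋ = 9; lat ⌊4.33/1⌋ = 4.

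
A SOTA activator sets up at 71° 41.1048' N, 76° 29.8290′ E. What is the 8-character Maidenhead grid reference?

Shift to the Maidenhead origin (180°W, 90°S): lon 256.49715, lat 161.68508.
Field: lon ⌊256.49715/20⌋ = 12 → M; lat ⌊161.68508/10⌋ = 16 → Q.
Square: lon ⌊16.49715/2⌋ = 8; lat ⌊1.68508/1⌋ = 1.
Subsquare: lon ⌊0.49715/0.0833333⌋ = 5 → f; lat ⌊0.68508/0.0416667⌋ = 16 → q.
Extended square: lon ⌊0.08048/0.00833333⌋ = 9; lat ⌊0.01841/0.00416667⌋ = 4.

MQ81fq94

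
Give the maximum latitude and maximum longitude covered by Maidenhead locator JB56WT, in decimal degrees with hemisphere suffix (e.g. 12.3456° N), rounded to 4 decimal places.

73.1667° S, 11.9167° E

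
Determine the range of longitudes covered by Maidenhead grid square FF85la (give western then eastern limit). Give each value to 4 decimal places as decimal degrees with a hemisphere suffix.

Field F=5, F=5: +5·20° lon, +5·10° lat → SW at lon -80°, lat -40°.
Square 8, 5: +8·2° lon, +5·1° lat → SW at lon -64°, lat -35°.
Subsquare l=11, a=0: +11·0.0833333° lon, +0·0.0416667° lat → SW at lon -63.0833°, lat -35°.
Cell spans 0.0833333° lon × 0.0416667° lat.
west 63.0833° W, east 63.0000° W.

63.0833° W, 63.0000° W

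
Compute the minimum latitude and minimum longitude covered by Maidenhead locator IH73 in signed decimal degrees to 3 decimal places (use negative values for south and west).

-17.000, -6.000

Field I=8, H=7: +8·20° lon, +7·10° lat → SW at lon -20°, lat -20°.
Square 7, 3: +7·2° lon, +3·1° lat → SW at lon -6°, lat -17°.
latitude -17.000, longitude -6.000.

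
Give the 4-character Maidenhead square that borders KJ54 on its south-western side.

KJ43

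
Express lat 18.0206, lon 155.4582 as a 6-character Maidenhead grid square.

Add 180° to longitude and 90° to latitude: 335.4582, 108.0206.
Field: lon ⌊335.4582/20⌋ = 16 → Q; lat ⌊108.0206/10⌋ = 10 → K.
Square: lon ⌊15.4582/2⌋ = 7; lat ⌊8.0206/1⌋ = 8.
Subsquare: lon ⌊1.4582/0.0833333⌋ = 17 → r; lat ⌊0.0206/0.0416667⌋ = 0 → a.

QK78ra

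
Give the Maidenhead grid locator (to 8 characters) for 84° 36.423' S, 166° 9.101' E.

Add 180° to longitude and 90° to latitude: 346.15168, 5.39295.
Field: 346.15168/20 → 17 → R, 5.39295/10 → 0 → A; chars RA.
Square: 6.15168/2 → 3, 5.39295/1 → 5; chars 35.
Subsquare: 0.15168/0.0833333 → 1 → b, 0.39295/0.0416667 → 9 → j; chars bj.
Extended square: 0.06835/0.00833333 → 8, 0.01795/0.00416667 → 4; chars 84.

RA35bj84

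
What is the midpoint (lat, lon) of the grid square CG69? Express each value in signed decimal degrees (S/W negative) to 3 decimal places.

Field C=2, G=6: +2·20° lon, +6·10° lat → SW at lon -140°, lat -30°.
Square 6, 9: +6·2° lon, +9·1° lat → SW at lon -128°, lat -21°.
Cell spans 2° lon × 1° lat. Centre is SW corner plus half of each.
latitude -20.500, longitude -127.000.

-20.500, -127.000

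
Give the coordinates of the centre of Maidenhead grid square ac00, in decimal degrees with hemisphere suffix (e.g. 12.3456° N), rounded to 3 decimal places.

69.500° S, 179.000° W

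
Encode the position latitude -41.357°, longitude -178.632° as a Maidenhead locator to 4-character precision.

AE08

Shift to the Maidenhead origin (180°W, 90°S): lon 1.37, lat 48.64.
Field: 1.37/20 → 0 → A, 48.64/10 → 4 → E; chars AE.
Square: 1.37/2 → 0, 8.64/1 → 8; chars 08.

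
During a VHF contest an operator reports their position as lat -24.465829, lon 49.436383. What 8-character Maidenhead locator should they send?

LG45rm28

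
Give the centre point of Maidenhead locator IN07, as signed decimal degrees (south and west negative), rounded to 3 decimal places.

Field I=8, N=13: +8·20° lon, +13·10° lat → SW at lon -20°, lat 40°.
Square 0, 7: +0·2° lon, +7·1° lat → SW at lon -20°, lat 47°.
Cell spans 2° lon × 1° lat. Centre is SW corner plus half of each.
latitude 47.500, longitude -19.000.

47.500, -19.000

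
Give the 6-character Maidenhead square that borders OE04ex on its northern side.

OE05ea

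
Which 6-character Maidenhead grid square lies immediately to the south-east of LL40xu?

LL50at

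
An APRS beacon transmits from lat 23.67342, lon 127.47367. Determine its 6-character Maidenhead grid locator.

Shift to the Maidenhead origin (180°W, 90°S): lon 307.4737, lat 113.6734.
Field: 307.4737/20 → 15 → P, 113.6734/10 → 11 → L; chars PL.
Square: 7.4737/2 → 3, 3.6734/1 → 3; chars 33.
Subsquare: 1.4737/0.0833333 → 17 → r, 0.6734/0.0416667 → 16 → q; chars rq.

PL33rq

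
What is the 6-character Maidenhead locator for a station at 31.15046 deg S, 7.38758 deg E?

JF38qu

Add 180° to longitude and 90° to latitude: 187.3876, 58.8495.
Field (20°×10°, letters A–R): 187.3876/20 → 9 → J, 58.8495/10 → 5 → F; chars JF.
Square (2°×1°, digits 0–9): 7.3876/2 → 3, 8.8495/1 → 8; chars 38.
Subsquare (5′×2.5′, letters a–x): 1.3876/0.0833333 → 16 → q, 0.8495/0.0416667 → 20 → u; chars qu.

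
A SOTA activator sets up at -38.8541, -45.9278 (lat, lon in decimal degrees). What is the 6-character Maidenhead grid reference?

Offset from 180°W / 90°S: lon 134.0722°, lat 51.1459°.
Field (20°×10°, letters A–R): 134.0722/20 → 6 → G, 51.1459/10 → 5 → F; chars GF.
Square (2°×1°, digits 0–9): 14.0722/2 → 7, 1.1459/1 → 1; chars 71.
Subsquare (5′×2.5′, letters a–x): 0.0722/0.0833333 → 0 → a, 0.1459/0.0416667 → 3 → d; chars ad.

GF71ad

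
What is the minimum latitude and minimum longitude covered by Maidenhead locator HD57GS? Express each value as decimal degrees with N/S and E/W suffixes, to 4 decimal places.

52.2500° S, 29.5000° W

Field H=7, D=3: +7·20° lon, +3·10° lat → SW at lon -40°, lat -60°.
Square 5, 7: +5·2° lon, +7·1° lat → SW at lon -30°, lat -53°.
Subsquare g=6, s=18: +6·0.0833333° lon, +18·0.0416667° lat → SW at lon -29.5°, lat -52.25°.
latitude 52.2500° S, longitude 29.5000° W.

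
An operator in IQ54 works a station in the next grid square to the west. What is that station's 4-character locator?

IQ44

Longitude square 5; −1 → 4.
The latitude characters are unchanged.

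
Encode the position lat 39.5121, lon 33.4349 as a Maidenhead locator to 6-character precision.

KM69rm

Shift to the Maidenhead origin (180°W, 90°S): lon 213.4349, lat 129.5121.
Field (20°×10°, letters A–R): lon ⌊213.4349/20⌋ = 10 → K; lat ⌊129.5121/10⌋ = 12 → M.
Square (2°×1°, digits 0–9): lon ⌊13.4349/2⌋ = 6; lat ⌊9.5121/1⌋ = 9.
Subsquare (5′×2.5′, letters a–x): lon ⌊1.4349/0.0833333⌋ = 17 → r; lat ⌊0.5121/0.0416667⌋ = 12 → m.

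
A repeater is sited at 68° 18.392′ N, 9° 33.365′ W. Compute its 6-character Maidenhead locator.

IP58fh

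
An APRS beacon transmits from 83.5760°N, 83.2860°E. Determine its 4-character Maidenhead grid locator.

Add 180° to longitude and 90° to latitude: 263.29, 173.58.
Field: lon ⌊263.29/20⌋ = 13 → N; lat ⌊173.58/10⌋ = 17 → R.
Square: lon ⌊3.29/2⌋ = 1; lat ⌊3.58/1⌋ = 3.

NR13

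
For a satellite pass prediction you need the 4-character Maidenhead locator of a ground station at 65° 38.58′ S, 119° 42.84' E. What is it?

OC94

Add 180° to longitude and 90° to latitude: 299.71, 24.36.
Field: 299.71/20 → 14 → O, 24.36/10 → 2 → C; chars OC.
Square: 19.71/2 → 9, 4.36/1 → 4; chars 94.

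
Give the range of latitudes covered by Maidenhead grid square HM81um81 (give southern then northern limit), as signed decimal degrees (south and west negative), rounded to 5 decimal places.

31.50417, 31.50833

Field H=7, M=12: +7·20° lon, +12·10° lat → SW at lon -40°, lat 30°.
Square 8, 1: +8·2° lon, +1·1° lat → SW at lon -24°, lat 31°.
Subsquare u=20, m=12: +20·0.0833333° lon, +12·0.0416667° lat → SW at lon -22.3333°, lat 31.5°.
Extended square 8, 1: +8·0.00833333° lon, +1·0.00416667° lat → SW at lon -22.2667°, lat 31.5042°.
Cell spans 0.00833333° lon × 0.00416667° lat.
south 31.50417, north 31.50833.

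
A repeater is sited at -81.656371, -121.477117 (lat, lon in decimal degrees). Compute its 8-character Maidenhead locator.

CA98gi22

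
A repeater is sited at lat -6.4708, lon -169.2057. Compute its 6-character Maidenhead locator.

Add 180° to longitude and 90° to latitude: 10.7943, 83.5292.
Field (20°×10°, letters A–R): 10.7943/20 → 0 → A, 83.5292/10 → 8 → I; chars AI.
Square (2°×1°, digits 0–9): 10.7943/2 → 5, 3.5292/1 → 3; chars 53.
Subsquare (5′×2.5′, letters a–x): 0.7943/0.0833333 → 9 → j, 0.5292/0.0416667 → 12 → m; chars jm.

AI53jm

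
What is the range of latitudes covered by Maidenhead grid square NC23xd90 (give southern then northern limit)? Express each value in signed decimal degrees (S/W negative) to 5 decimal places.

-66.87500, -66.87083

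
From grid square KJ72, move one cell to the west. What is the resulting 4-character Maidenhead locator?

KJ62

Longitude square 7; −1 → 6.
The latitude characters are unchanged.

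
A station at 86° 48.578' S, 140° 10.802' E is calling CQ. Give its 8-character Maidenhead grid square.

QA03ce15

Shift to the Maidenhead origin (180°W, 90°S): lon 320.18003, lat 3.19037.
Field: 320.18003/20 → 16 → Q, 3.19037/10 → 0 → A; chars QA.
Square: 0.18003/2 → 0, 3.19037/1 → 3; chars 03.
Subsquare: 0.18003/0.0833333 → 2 → c, 0.19037/0.0416667 → 4 → e; chars ce.
Extended square: 0.01337/0.00833333 → 1, 0.02370/0.00416667 → 5; chars 15.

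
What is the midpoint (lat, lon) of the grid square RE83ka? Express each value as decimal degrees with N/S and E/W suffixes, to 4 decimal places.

46.9792° S, 176.8750° E

Field R=17, E=4: +17·20° lon, +4·10° lat → SW at lon 160°, lat -50°.
Square 8, 3: +8·2° lon, +3·1° lat → SW at lon 176°, lat -47°.
Subsquare k=10, a=0: +10·0.0833333° lon, +0·0.0416667° lat → SW at lon 176.833°, lat -47°.
Cell spans 0.0833333° lon × 0.0416667° lat. Centre is SW corner plus half of each.
latitude 46.9792° S, longitude 176.8750° E.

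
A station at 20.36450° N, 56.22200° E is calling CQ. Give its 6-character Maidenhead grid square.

LL80ci

Shift to the Maidenhead origin (180°W, 90°S): lon 236.2220, lat 110.3645.
Field (20°×10°, letters A–R): 236.2220/20 → 11 → L, 110.3645/10 → 11 → L; chars LL.
Square (2°×1°, digits 0–9): 16.2220/2 → 8, 0.3645/1 → 0; chars 80.
Subsquare (5′×2.5′, letters a–x): 0.2220/0.0833333 → 2 → c, 0.3645/0.0416667 → 8 → i; chars ci.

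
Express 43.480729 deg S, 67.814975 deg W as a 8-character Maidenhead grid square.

FE66cm24

Offset from 180°W / 90°S: lon 112.18502°, lat 46.51927°.
Field: 112.18502/20 → 5 → F, 46.51927/10 → 4 → E; chars FE.
Square: 12.18502/2 → 6, 6.51927/1 → 6; chars 66.
Subsquare: 0.18502/0.0833333 → 2 → c, 0.51927/0.0416667 → 12 → m; chars cm.
Extended square: 0.01836/0.00833333 → 2, 0.01927/0.00416667 → 4; chars 24.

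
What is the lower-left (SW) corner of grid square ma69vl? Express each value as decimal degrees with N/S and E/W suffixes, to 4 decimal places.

Field M=12, A=0: +12·20° lon, +0·10° lat → SW at lon 60°, lat -90°.
Square 6, 9: +6·2° lon, +9·1° lat → SW at lon 72°, lat -81°.
Subsquare v=21, l=11: +21·0.0833333° lon, +11·0.0416667° lat → SW at lon 73.75°, lat -80.5417°.
latitude 80.5417° S, longitude 73.7500° E.

80.5417° S, 73.7500° E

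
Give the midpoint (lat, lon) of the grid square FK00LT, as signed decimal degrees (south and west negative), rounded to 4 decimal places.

Field F=5, K=10: +5·20° lon, +10·10° lat → SW at lon -80°, lat 10°.
Square 0, 0: +0·2° lon, +0·1° lat → SW at lon -80°, lat 10°.
Subsquare l=11, t=19: +11·0.0833333° lon, +19·0.0416667° lat → SW at lon -79.0833°, lat 10.7917°.
Cell spans 0.0833333° lon × 0.0416667° lat. Centre is SW corner plus half of each.
latitude 10.8125, longitude -79.0417.

10.8125, -79.0417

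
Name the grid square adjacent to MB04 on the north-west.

LB95

Longitude square 0; −1 → -1, wraps to 9, carry into field.
Longitude field M = 12; −1 → 11 = L.
Latitude square 4; +1 → 5.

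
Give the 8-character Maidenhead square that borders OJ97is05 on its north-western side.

OJ97hs96

Longitude extended square 0; −1 → -1, wraps to 9, carry into subsquare.
Longitude subsquare i = 8; −1 → 7 = h.
Latitude extended square 5; +1 → 6.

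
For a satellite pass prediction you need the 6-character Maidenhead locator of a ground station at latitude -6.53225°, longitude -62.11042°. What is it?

FI83wl

Add 180° to longitude and 90° to latitude: 117.8896, 83.4677.
Field: 117.8896/20 → 5 → F, 83.4677/10 → 8 → I; chars FI.
Square: 17.8896/2 → 8, 3.4677/1 → 3; chars 83.
Subsquare: 1.8896/0.0833333 → 22 → w, 0.4677/0.0416667 → 11 → l; chars wl.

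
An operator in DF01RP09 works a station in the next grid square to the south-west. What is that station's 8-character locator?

Longitude extended square 0; −1 → -1, wraps to 9, carry into subsquare.
Longitude subsquare r = 17; −1 → 16 = q.
Latitude extended square 9; −1 → 8.

DF01qp98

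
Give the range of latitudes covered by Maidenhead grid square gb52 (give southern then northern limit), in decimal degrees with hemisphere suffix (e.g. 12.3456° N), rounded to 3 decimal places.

78.000° S, 77.000° S

Field G=6, B=1: +6·20° lon, +1·10° lat → SW at lon -60°, lat -80°.
Square 5, 2: +5·2° lon, +2·1° lat → SW at lon -50°, lat -78°.
Cell spans 2° lon × 1° lat.
south 78.000° S, north 77.000° S.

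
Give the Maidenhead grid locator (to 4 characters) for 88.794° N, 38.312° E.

KR98

Shift to the Maidenhead origin (180°W, 90°S): lon 218.31, lat 178.79.
Field: 218.31/20 → 10 → K, 178.79/10 → 17 → R; chars KR.
Square: 18.31/2 → 9, 8.79/1 → 8; chars 98.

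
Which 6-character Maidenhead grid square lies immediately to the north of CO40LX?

CO41la

Latitude subsquare x = 23; +1 → 24, wraps to 0 = a, carry into square.
Latitude square 0; +1 → 1.
The longitude characters are unchanged.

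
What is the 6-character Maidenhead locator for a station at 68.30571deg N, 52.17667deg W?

GP38vh

Shift to the Maidenhead origin (180°W, 90°S): lon 127.8233, lat 158.3057.
Field: 127.8233/20 → 6 → G, 158.3057/10 → 15 → P; chars GP.
Square: 7.8233/2 → 3, 8.3057/1 → 8; chars 38.
Subsquare: 1.8233/0.0833333 → 21 → v, 0.3057/0.0416667 → 7 → h; chars vh.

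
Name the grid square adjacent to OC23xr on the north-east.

OC33as

Longitude subsquare x = 23; +1 → 24, wraps to 0 = a, carry into square.
Longitude square 2; +1 → 3.
Latitude subsquare r = 17; +1 → 18 = s.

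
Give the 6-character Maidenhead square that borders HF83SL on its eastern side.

HF83tl

Longitude subsquare s = 18; +1 → 19 = t.
The latitude characters are unchanged.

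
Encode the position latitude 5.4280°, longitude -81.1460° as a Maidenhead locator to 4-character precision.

Add 180° to longitude and 90° to latitude: 98.85, 95.43.
Field (20°×10°, letters A–R): lon ⌊98.85/20⌋ = 4 → E; lat ⌊95.43/10⌋ = 9 → J.
Square (2°×1°, digits 0–9): lon ⌊18.85/2⌋ = 9; lat ⌊5.43/1⌋ = 5.

EJ95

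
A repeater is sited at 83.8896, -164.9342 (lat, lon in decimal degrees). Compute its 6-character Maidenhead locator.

AR73mv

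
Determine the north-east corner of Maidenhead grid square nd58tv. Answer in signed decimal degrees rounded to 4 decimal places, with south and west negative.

-51.0833, 91.6667

Field N=13, D=3: +13·20° lon, +3·10° lat → SW at lon 80°, lat -60°.
Square 5, 8: +5·2° lon, +8·1° lat → SW at lon 90°, lat -52°.
Subsquare t=19, v=21: +19·0.0833333° lon, +21·0.0416667° lat → SW at lon 91.5833°, lat -51.125°.
Cell spans 0.0833333° lon × 0.0416667° lat. NE corner is SW corner plus one full cell.
latitude -51.0833, longitude 91.6667.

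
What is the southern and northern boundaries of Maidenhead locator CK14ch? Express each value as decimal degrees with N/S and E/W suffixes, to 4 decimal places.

14.2917° N, 14.3333° N

Field C=2, K=10: +2·20° lon, +10·10° lat → SW at lon -140°, lat 10°.
Square 1, 4: +1·2° lon, +4·1° lat → SW at lon -138°, lat 14°.
Subsquare c=2, h=7: +2·0.0833333° lon, +7·0.0416667° lat → SW at lon -137.833°, lat 14.2917°.
Cell spans 0.0833333° lon × 0.0416667° lat.
south 14.2917° N, north 14.3333° N.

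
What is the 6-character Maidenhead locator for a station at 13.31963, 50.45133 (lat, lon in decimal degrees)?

Shift to the Maidenhead origin (180°W, 90°S): lon 230.4513, lat 103.3196.
Field: 230.4513/20 → 11 → L, 103.3196/10 → 10 → K; chars LK.
Square: 10.4513/2 → 5, 3.3196/1 → 3; chars 53.
Subsquare: 0.4513/0.0833333 → 5 → f, 0.3196/0.0416667 → 7 → h; chars fh.

LK53fh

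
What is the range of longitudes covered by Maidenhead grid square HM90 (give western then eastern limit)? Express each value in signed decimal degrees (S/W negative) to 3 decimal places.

-22.000, -20.000

Field H=7, M=12: +7·20° lon, +12·10° lat → SW at lon -40°, lat 30°.
Square 9, 0: +9·2° lon, +0·1° lat → SW at lon -22°, lat 30°.
Cell spans 2° lon × 1° lat.
west -22.000, east -20.000.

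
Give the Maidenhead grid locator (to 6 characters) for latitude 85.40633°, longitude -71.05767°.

FR45lj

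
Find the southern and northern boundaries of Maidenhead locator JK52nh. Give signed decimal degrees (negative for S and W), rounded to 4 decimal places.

Field J=9, K=10: +9·20° lon, +10·10° lat → SW at lon 0°, lat 10°.
Square 5, 2: +5·2° lon, +2·1° lat → SW at lon 10°, lat 12°.
Subsquare n=13, h=7: +13·0.0833333° lon, +7·0.0416667° lat → SW at lon 11.0833°, lat 12.2917°.
Cell spans 0.0833333° lon × 0.0416667° lat.
south 12.2917, north 12.3333.

12.2917, 12.3333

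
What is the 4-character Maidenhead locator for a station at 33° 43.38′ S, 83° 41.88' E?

Shift to the Maidenhead origin (180°W, 90°S): lon 263.70, lat 56.28.
Field: lon ⌊263.70/20⌋ = 13 → N; lat ⌊56.28/10⌋ = 5 → F.
Square: lon ⌊3.70/2⌋ = 1; lat ⌊6.28/1⌋ = 6.

NF16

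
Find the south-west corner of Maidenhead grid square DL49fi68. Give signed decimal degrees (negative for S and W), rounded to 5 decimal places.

29.36667, -111.53333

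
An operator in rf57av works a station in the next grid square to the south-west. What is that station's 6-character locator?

Longitude subsquare a = 0; −1 → -1, wraps to 23 = x, carry into square.
Longitude square 5; −1 → 4.
Latitude subsquare v = 21; −1 → 20 = u.

RF47xu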